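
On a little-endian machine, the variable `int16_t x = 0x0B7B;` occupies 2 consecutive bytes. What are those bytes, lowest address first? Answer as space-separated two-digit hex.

7B 0B

Split into bytes (most-significant first): 0B 7B.
Little-endian: lowest address holds the least-significant byte.
So at ascending addresses the bytes are 7B 0B.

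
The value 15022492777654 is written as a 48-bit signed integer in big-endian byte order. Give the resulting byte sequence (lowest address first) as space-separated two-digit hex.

15022492777654 in hexadecimal, padded to 48 bits, is 0x0DA9B2587CB6.
Split into bytes (most-significant first): 0D A9 B2 58 7C B6.
Big-endian: lowest address holds the most-significant byte.
So the memory order matches the most-significant-first order: 0D A9 B2 58 7C B6.

0D A9 B2 58 7C B6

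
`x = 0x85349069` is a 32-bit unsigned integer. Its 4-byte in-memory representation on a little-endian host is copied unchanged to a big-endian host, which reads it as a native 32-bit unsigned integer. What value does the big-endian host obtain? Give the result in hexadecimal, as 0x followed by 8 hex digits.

0x69903485

Stored little-endian, the bytes at ascending addresses are 69 90 34 85.
Read back as big-endian, the last byte is least significant, giving 0x69903485.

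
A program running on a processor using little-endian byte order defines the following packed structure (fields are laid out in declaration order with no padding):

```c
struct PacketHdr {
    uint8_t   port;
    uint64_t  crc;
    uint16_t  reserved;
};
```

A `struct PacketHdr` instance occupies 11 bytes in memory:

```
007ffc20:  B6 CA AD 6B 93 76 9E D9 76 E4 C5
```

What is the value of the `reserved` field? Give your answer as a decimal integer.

`reserved` follows `port` (1 B), `crc` (8 B), so it starts at offset 1 + 8 = 9 and occupies 2 bytes.
Bytes at offsets 9..10: E4 C5.
Little-endian: lowest address holds the least-significant byte.
Reassemble most-significant byte first: C5 E4 → 0xC5E4.
0xC5E4 = 50660.

50660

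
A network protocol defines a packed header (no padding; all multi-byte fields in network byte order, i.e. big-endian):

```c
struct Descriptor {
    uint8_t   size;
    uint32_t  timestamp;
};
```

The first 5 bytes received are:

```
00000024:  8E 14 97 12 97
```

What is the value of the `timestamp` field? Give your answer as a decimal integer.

`timestamp` follows `size` (1 byte), so it starts at byte offset 1 and occupies 4 bytes.
Bytes at offsets 1..4: 14 97 12 97.
In big-endian order the high byte comes first in memory.
The bytes are already most-significant first: 0x14971297.
0x14971297 = 345445015.

345445015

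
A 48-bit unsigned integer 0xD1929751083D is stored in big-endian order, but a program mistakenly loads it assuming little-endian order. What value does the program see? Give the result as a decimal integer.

67105937920721

Stored big-endian, the bytes at ascending addresses are D1 92 97 51 08 3D.
Read back as little-endian, the first byte is least significant, giving 0x3D08519792D1.
0x3D08519792D1 = 67105937920721.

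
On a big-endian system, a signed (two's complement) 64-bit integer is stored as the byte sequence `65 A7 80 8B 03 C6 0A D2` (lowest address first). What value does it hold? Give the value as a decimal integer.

Big-endian stores the most-significant byte at the lowest address.
The bytes are already most-significant first: 0x65A7808B03C60AD2.
0x65A7808B03C60AD2 = 7324964653493521106.

7324964653493521106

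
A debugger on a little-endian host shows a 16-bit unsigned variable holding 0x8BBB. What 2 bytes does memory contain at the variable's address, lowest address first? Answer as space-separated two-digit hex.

BB 8B

Split into bytes (most-significant first): 8B BB.
In little-endian order the low byte comes first in memory.
So at ascending addresses the bytes are BB 8B.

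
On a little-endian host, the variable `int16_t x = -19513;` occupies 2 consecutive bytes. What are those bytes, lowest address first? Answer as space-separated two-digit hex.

Two's complement of -19513 in 16 bits: 19513 = 0x4C39; invert → 0xB3C6; add 1 → 0xB3C7.
Split into bytes (most-significant first): B3 C7.
Little-endian: lowest address holds the least-significant byte.
So at ascending addresses the bytes are C7 B3.

C7 B3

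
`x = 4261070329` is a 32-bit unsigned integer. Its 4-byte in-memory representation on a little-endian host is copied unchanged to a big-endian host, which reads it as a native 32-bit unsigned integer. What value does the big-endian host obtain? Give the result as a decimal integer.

4190501629

4261070329 in 32-bit hexadecimal is 0xFDFAC5F9.
Stored little-endian, the bytes at ascending addresses are F9 C5 FA FD.
Read back as big-endian, the last byte is least significant, giving 0xF9C5FAFD.
0xF9C5FAFD = 4190501629.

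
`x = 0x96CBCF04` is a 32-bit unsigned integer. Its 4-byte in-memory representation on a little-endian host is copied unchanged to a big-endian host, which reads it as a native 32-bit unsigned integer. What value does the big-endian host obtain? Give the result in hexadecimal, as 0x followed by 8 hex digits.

0x04CFCB96

Stored little-endian, the bytes at ascending addresses are 04 CF CB 96.
Read back as big-endian, the last byte is least significant, giving 0x04CFCB96.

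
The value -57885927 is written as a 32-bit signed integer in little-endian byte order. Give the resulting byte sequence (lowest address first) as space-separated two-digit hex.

Two's complement of -57885927 in 32 bits: 57885927 = 0x037344E7; invert → 0xFC8CBB18; add 1 → 0xFC8CBB19.
Split into bytes (most-significant first): FC 8C BB 19.
Little-endian stores the least-significant byte at the lowest address.
So at ascending addresses the bytes are 19 BB 8C FC.

19 BB 8C FC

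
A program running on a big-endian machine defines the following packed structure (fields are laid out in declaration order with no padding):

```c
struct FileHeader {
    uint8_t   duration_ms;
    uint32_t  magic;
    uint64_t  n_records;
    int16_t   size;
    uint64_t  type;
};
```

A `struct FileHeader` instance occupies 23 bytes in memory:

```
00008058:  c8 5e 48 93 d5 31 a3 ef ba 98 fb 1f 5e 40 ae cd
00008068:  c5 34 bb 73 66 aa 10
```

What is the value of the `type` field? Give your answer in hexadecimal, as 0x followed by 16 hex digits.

0xCDC534BB7366AA10

`type` follows `duration_ms` (1 B), `magic` (4 B), `n_records` (8 B), `size` (2 B), so it starts at offset 1 + 4 + 8 + 2 = 15 and occupies 8 bytes.
Bytes at offsets 15..22: CD C5 34 BB 73 66 AA 10.
Big-endian stores the most-significant byte at the lowest address.
The bytes are already most-significant first: 0xCDC534BB7366AA10.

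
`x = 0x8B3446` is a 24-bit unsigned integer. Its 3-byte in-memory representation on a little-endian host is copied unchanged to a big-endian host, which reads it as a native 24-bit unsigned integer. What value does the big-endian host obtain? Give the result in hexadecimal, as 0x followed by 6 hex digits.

0x46348B

Stored little-endian, the bytes at ascending addresses are 46 34 8B.
Read back as big-endian, the last byte is least significant, giving 0x46348B.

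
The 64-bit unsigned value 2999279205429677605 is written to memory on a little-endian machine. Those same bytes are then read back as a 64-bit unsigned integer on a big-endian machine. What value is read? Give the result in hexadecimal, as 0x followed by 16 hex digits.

0x250EDAE58B949F29

2999279205429677605 in 64-bit hexadecimal is 0x299F948BE5DA0E25.
Stored little-endian, the bytes at ascending addresses are 25 0E DA E5 8B 94 9F 29.
Read back as big-endian, the last byte is least significant, giving 0x250EDAE58B949F29.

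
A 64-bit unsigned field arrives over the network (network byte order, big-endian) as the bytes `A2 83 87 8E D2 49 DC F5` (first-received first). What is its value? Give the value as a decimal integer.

Big-endian: lowest address holds the most-significant byte.
The bytes are already most-significant first: 0xA283878ED249DCF5.
0xA283878ED249DCF5 = 11710352503576583413.

11710352503576583413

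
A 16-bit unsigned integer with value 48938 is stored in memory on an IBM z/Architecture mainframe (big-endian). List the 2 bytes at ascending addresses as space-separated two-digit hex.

48938 in hexadecimal, padded to 16 bits, is 0xBF2A.
Split into bytes (most-significant first): BF 2A.
Big-endian: lowest address holds the most-significant byte.
So the memory order matches the most-significant-first order: BF 2A.

BF 2A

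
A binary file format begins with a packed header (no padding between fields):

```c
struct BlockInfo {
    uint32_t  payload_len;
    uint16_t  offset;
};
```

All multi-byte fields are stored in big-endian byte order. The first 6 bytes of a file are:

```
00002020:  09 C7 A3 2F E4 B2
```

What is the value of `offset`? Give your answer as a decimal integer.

`offset` follows `payload_len` (4 bytes), so it starts at byte offset 4 and occupies 2 bytes.
Bytes at offsets 4..5: E4 B2.
Big-endian: lowest address holds the most-significant byte.
The bytes are already most-significant first: 0xE4B2.
0xE4B2 = 58546.

58546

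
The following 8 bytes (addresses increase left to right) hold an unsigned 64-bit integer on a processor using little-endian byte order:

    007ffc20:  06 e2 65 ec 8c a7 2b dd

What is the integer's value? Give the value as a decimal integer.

Little-endian: lowest address holds the least-significant byte.
Reassemble most-significant byte first: DD 2B A7 8C EC 65 E2 06 → 0xDD2BA78CEC65E206.
0xDD2BA78CEC65E206 = 15937015930083992070.

15937015930083992070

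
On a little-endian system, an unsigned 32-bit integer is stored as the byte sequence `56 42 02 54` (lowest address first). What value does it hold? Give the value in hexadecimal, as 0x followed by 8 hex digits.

0x54024256

Little-endian: lowest address holds the least-significant byte.
Reassemble most-significant byte first: 54 02 42 56 → 0x54024256.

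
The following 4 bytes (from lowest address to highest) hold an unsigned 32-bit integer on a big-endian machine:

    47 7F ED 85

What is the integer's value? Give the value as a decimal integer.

1199566213

In big-endian order the high byte comes first in memory.
The bytes are already most-significant first: 0x477FED85.
0x477FED85 = 1199566213.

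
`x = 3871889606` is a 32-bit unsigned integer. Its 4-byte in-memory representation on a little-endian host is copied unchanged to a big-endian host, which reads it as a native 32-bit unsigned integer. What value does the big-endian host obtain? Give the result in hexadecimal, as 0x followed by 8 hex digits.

0xC658C8E6

3871889606 in 32-bit hexadecimal is 0xE6C858C6.
Stored little-endian, the bytes at ascending addresses are C6 58 C8 E6.
Read back as big-endian, the last byte is least significant, giving 0xC658C8E6.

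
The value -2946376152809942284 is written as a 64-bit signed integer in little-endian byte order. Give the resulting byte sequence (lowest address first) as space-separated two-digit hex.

Two's complement of -2946376152809942284 in 64 bits: 2946376152809942284 = 0x28E3A1801AEB2D0C; invert → 0xD71C5E7FE514D2F3; add 1 → 0xD71C5E7FE514D2F4.
Split into bytes (most-significant first): D7 1C 5E 7F E5 14 D2 F4.
Little-endian: lowest address holds the least-significant byte.
So at ascending addresses the bytes are F4 D2 14 E5 7F 5E 1C D7.

F4 D2 14 E5 7F 5E 1C D7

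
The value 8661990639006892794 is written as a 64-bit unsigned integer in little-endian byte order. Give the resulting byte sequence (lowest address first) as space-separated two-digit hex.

8661990639006892794 in hexadecimal, padded to 64 bits, is 0x78359297CDC3C2FA.
Split into bytes (most-significant first): 78 35 92 97 CD C3 C2 FA.
Little-endian stores the least-significant byte at the lowest address.
So at ascending addresses the bytes are FA C2 C3 CD 97 92 35 78.

FA C2 C3 CD 97 92 35 78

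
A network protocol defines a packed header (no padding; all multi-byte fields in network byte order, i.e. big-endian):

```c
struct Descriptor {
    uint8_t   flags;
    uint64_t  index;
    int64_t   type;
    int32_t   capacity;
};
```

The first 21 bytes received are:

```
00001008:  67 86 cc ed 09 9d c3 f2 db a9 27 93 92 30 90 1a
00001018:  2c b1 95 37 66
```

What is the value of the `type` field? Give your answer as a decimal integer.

`type` follows `flags` (1 B), `index` (8 B), so it starts at offset 1 + 8 = 9 and occupies 8 bytes.
Bytes at offsets 9..16: A9 27 93 92 30 90 1A 2C.
Big-endian: lowest address holds the most-significant byte.
The bytes are already most-significant first: 0xA927939230901A2C.
Top bit is set, so as a signed 64-bit value this is 0xA927939230901A2C − 2^64 = -6257870901118756308.

-6257870901118756308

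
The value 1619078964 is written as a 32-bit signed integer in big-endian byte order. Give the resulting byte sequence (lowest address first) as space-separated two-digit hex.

60 81 2F 34

1619078964 in hexadecimal, padded to 32 bits, is 0x60812F34.
Split into bytes (most-significant first): 60 81 2F 34.
In big-endian order the high byte comes first in memory.
So the memory order matches the most-significant-first order: 60 81 2F 34.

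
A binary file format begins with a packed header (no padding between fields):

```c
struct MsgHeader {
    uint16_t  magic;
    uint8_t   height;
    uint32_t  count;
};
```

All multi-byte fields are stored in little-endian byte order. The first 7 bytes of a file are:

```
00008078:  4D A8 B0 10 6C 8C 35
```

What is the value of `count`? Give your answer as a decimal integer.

`count` follows `magic` (2 B), `height` (1 B), so it starts at offset 2 + 1 = 3 and occupies 4 bytes.
Bytes at offsets 3..6: 10 6C 8C 35.
Little-endian: lowest address holds the least-significant byte.
Reassemble most-significant byte first: 35 8C 6C 10 → 0x358C6C10.
0x358C6C10 = 898395152.

898395152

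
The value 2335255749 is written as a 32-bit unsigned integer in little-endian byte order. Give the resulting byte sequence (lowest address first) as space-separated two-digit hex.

C5 2C 31 8B

2335255749 in hexadecimal, padded to 32 bits, is 0x8B312CC5.
Split into bytes (most-significant first): 8B 31 2C C5.
In little-endian order the low byte comes first in memory.
So at ascending addresses the bytes are C5 2C 31 8B.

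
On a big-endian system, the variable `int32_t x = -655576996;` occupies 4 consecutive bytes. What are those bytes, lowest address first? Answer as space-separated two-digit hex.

D8 EC B0 5C

Two's complement of -655576996 in 32 bits: 655576996 = 0x27134FA4; invert → 0xD8ECB05B; add 1 → 0xD8ECB05C.
Split into bytes (most-significant first): D8 EC B0 5C.
Big-endian stores the most-significant byte at the lowest address.
So the memory order matches the most-significant-first order: D8 EC B0 5C.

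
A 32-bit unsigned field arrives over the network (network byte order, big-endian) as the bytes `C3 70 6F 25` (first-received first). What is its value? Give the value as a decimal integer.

3278925605

Big-endian stores the most-significant byte at the lowest address.
The bytes are already most-significant first: 0xC3706F25.
0xC3706F25 = 3278925605.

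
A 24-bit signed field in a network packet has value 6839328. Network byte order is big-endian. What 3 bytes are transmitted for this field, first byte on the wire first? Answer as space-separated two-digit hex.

6839328 in hexadecimal, padded to 24 bits, is 0x685C20.
Split into bytes (most-significant first): 68 5C 20.
In big-endian order the high byte comes first in memory.
So the memory order matches the most-significant-first order: 68 5C 20.

68 5C 20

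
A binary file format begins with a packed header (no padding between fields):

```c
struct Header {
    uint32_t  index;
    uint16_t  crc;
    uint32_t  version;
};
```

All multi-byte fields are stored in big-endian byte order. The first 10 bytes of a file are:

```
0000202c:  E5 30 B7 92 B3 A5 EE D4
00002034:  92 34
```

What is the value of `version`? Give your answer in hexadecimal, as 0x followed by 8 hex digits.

0xEED49234

`version` follows `index` (4 B), `crc` (2 B), so it starts at offset 4 + 2 = 6 and occupies 4 bytes.
Bytes at offsets 6..9: EE D4 92 34.
Big-endian stores the most-significant byte at the lowest address.
The bytes are already most-significant first: 0xEED49234.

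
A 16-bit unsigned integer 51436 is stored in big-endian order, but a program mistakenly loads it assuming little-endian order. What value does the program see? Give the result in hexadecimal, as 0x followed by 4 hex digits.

51436 in 16-bit hexadecimal is 0xC8EC.
Stored big-endian, the bytes at ascending addresses are C8 EC.
Read back as little-endian, the first byte is least significant, giving 0xECC8.

0xECC8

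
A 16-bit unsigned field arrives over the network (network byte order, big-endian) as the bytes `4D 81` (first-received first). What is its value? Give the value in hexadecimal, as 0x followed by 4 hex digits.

0x4D81

In big-endian order the high byte comes first in memory.
The bytes are already most-significant first: 0x4D81.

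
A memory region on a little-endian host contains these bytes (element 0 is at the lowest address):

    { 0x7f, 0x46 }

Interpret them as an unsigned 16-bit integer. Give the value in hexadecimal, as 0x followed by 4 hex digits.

In little-endian order the low byte comes first in memory.
Reassemble most-significant byte first: 46 7F → 0x467F.

0x467F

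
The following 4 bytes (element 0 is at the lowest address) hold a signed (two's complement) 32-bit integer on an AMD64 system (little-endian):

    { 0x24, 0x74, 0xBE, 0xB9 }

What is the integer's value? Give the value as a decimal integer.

-1178700764

Little-endian stores the least-significant byte at the lowest address.
Reassemble most-significant byte first: B9 BE 74 24 → 0xB9BE7424.
Top bit is set, so as a signed 32-bit value this is 0xB9BE7424 − 2^32 = -1178700764.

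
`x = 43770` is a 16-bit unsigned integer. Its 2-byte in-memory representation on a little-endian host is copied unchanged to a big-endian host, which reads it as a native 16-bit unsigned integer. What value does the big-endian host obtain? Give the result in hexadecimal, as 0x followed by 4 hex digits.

43770 in 16-bit hexadecimal is 0xAAFA.
Stored little-endian, the bytes at ascending addresses are FA AA.
Read back as big-endian, the last byte is least significant, giving 0xFAAA.

0xFAAA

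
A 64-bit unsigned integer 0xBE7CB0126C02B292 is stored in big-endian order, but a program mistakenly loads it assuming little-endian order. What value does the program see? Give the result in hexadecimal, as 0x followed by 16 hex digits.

Stored big-endian, the bytes at ascending addresses are BE 7C B0 12 6C 02 B2 92.
Read back as little-endian, the first byte is least significant, giving 0x92B2026C12B07CBE.

0x92B2026C12B07CBE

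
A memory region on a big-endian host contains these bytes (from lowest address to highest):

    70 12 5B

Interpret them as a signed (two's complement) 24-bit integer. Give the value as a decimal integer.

7344731

Big-endian stores the most-significant byte at the lowest address.
The bytes are already most-significant first: 0x70125B.
0x70125B = 7344731.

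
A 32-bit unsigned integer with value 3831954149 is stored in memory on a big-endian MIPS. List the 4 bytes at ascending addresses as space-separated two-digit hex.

E4 66 FA E5

3831954149 in hexadecimal, padded to 32 bits, is 0xE466FAE5.
Split into bytes (most-significant first): E4 66 FA E5.
Big-endian: lowest address holds the most-significant byte.
So the memory order matches the most-significant-first order: E4 66 FA E5.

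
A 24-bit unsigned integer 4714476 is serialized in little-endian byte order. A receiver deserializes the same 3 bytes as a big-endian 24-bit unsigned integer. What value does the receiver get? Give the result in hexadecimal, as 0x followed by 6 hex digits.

4714476 in 24-bit hexadecimal is 0x47EFEC.
Stored little-endian, the bytes at ascending addresses are EC EF 47.
Read back as big-endian, the last byte is least significant, giving 0xECEF47.

0xECEF47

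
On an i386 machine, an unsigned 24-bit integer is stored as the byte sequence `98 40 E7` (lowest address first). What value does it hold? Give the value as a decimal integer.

In little-endian order the low byte comes first in memory.
Reassemble most-significant byte first: E7 40 98 → 0xE74098.
0xE74098 = 15155352.

15155352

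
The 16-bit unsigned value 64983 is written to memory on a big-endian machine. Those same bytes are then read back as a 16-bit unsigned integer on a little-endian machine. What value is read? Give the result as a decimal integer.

64983 in 16-bit hexadecimal is 0xFDD7.
Stored big-endian, the bytes at ascending addresses are FD D7.
Read back as little-endian, the first byte is least significant, giving 0xD7FD.
0xD7FD = 55293.

55293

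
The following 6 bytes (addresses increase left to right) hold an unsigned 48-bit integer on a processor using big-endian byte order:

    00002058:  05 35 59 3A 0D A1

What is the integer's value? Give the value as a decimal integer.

Big-endian stores the most-significant byte at the lowest address.
The bytes are already most-significant first: 0x0535593A0DA1.
0x0535593A0DA1 = 5726688382369.

5726688382369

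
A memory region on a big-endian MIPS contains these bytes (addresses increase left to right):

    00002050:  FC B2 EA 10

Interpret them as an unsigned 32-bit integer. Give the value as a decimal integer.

Big-endian: lowest address holds the most-significant byte.
The bytes are already most-significant first: 0xFCB2EA10.
0xFCB2EA10 = 4239583760.

4239583760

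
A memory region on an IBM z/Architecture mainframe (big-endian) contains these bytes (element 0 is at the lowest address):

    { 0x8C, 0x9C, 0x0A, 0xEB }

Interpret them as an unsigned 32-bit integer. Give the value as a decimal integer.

Big-endian: lowest address holds the most-significant byte.
The bytes are already most-significant first: 0x8C9C0AEB.
0x8C9C0AEB = 2359036651.

2359036651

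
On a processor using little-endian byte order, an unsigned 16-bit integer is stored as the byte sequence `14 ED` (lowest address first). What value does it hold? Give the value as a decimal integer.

Little-endian: lowest address holds the least-significant byte.
Reassemble most-significant byte first: ED 14 → 0xED14.
0xED14 = 60692.

60692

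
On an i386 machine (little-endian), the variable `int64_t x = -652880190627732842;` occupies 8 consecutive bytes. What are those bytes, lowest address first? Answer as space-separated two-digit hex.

Two's complement of -652880190627732842 in 64 bits: 652880190627732842 = 0x090F7F1303415D6A; invert → 0xF6F080ECFCBEA295; add 1 → 0xF6F080ECFCBEA296.
Split into bytes (most-significant first): F6 F0 80 EC FC BE A2 96.
In little-endian order the low byte comes first in memory.
So at ascending addresses the bytes are 96 A2 BE FC EC 80 F0 F6.

96 A2 BE FC EC 80 F0 F6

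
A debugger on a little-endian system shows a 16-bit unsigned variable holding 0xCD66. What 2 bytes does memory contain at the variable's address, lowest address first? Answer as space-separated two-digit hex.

66 CD

Split into bytes (most-significant first): CD 66.
Little-endian stores the least-significant byte at the lowest address.
So at ascending addresses the bytes are 66 CD.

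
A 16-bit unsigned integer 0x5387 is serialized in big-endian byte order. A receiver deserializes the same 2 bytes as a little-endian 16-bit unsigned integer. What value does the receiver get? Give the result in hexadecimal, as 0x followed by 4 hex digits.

0x8753

Stored big-endian, the bytes at ascending addresses are 53 87.
Read back as little-endian, the first byte is least significant, giving 0x8753.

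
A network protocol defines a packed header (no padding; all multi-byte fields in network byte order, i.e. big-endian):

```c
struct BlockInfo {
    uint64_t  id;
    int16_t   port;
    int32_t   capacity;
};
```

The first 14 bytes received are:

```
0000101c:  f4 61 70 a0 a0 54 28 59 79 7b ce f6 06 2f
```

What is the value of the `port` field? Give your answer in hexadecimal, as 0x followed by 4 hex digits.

`port` follows `id` (8 bytes), so it starts at byte offset 8 and occupies 2 bytes.
Bytes at offsets 8..9: 79 7B.
Big-endian stores the most-significant byte at the lowest address.
The bytes are already most-significant first: 0x797B.

0x797B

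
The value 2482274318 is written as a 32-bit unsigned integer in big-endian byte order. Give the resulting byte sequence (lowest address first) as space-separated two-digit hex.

2482274318 in hexadecimal, padded to 32 bits, is 0x93F4800E.
Split into bytes (most-significant first): 93 F4 80 0E.
Big-endian stores the most-significant byte at the lowest address.
So the memory order matches the most-significant-first order: 93 F4 80 0E.

93 F4 80 0E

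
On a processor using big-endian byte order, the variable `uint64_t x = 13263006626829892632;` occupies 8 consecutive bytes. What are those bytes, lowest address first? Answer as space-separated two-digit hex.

13263006626829892632 in hexadecimal, padded to 64 bits, is 0xB80FAA41B5D8FC18.
Split into bytes (most-significant first): B8 0F AA 41 B5 D8 FC 18.
In big-endian order the high byte comes first in memory.
So the memory order matches the most-significant-first order: B8 0F AA 41 B5 D8 FC 18.

B8 0F AA 41 B5 D8 FC 18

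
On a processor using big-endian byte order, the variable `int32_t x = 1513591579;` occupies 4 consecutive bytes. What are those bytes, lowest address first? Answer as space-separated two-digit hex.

5A 37 93 1B

1513591579 in hexadecimal, padded to 32 bits, is 0x5A37931B.
Split into bytes (most-significant first): 5A 37 93 1B.
Big-endian: lowest address holds the most-significant byte.
So the memory order matches the most-significant-first order: 5A 37 93 1B.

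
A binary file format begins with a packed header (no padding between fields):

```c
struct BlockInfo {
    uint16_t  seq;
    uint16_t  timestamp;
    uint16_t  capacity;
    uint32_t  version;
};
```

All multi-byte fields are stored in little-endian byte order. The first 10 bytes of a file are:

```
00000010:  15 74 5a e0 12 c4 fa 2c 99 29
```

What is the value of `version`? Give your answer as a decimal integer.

`version` follows `seq` (2 B), `timestamp` (2 B), `capacity` (2 B), so it starts at offset 2 + 2 + 2 = 6 and occupies 4 bytes.
Bytes at offsets 6..9: FA 2C 99 29.
Little-endian: lowest address holds the least-significant byte.
Reassemble most-significant byte first: 29 99 2C FA → 0x29992CFA.
0x29992CFA = 697904378.

697904378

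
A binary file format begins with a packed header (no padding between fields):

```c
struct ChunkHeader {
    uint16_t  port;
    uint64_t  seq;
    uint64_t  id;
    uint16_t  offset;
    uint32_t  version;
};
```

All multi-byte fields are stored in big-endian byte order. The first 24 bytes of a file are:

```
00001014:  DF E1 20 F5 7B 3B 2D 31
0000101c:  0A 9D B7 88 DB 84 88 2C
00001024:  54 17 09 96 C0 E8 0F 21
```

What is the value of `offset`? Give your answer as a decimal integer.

`offset` follows `port` (2 B), `seq` (8 B), `id` (8 B), so it starts at offset 2 + 8 + 8 = 18 and occupies 2 bytes.
Bytes at offsets 18..19: 09 96.
In big-endian order the high byte comes first in memory.
The bytes are already most-significant first: 0x0996.
0x0996 = 2454.

2454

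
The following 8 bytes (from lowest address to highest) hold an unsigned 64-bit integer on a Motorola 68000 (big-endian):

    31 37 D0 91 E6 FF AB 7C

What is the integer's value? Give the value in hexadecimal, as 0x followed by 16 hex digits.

Big-endian stores the most-significant byte at the lowest address.
The bytes are already most-significant first: 0x3137D091E6FFAB7C.

0x3137D091E6FFAB7C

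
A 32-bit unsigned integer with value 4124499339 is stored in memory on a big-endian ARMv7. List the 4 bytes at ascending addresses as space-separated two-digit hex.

F5 D6 DD 8B

4124499339 in hexadecimal, padded to 32 bits, is 0xF5D6DD8B.
Split into bytes (most-significant first): F5 D6 DD 8B.
Big-endian: lowest address holds the most-significant byte.
So the memory order matches the most-significant-first order: F5 D6 DD 8B.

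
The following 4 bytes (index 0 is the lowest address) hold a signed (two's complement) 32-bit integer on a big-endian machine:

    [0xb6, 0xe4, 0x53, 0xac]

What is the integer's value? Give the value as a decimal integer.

Big-endian stores the most-significant byte at the lowest address.
The bytes are already most-significant first: 0xB6E453AC.
Top bit is set, so as a signed 32-bit value this is 0xB6E453AC − 2^32 = -1226550356.

-1226550356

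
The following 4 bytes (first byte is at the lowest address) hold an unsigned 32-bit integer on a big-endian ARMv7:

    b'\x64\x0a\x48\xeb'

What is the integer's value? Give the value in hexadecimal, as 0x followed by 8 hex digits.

In big-endian order the high byte comes first in memory.
The bytes are already most-significant first: 0x640A48EB.

0x640A48EB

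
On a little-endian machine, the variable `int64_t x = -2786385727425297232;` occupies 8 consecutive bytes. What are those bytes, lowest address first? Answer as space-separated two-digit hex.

Two's complement of -2786385727425297232 in 64 bits: 2786385727425297232 = 0x26AB3B0E62673B50; invert → 0xD954C4F19D98C4AF; add 1 → 0xD954C4F19D98C4B0.
Split into bytes (most-significant first): D9 54 C4 F1 9D 98 C4 B0.
Little-endian: lowest address holds the least-significant byte.
So at ascending addresses the bytes are B0 C4 98 9D F1 C4 54 D9.

B0 C4 98 9D F1 C4 54 D9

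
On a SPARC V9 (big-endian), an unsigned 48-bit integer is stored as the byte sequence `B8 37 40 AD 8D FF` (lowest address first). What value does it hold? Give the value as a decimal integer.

In big-endian order the high byte comes first in memory.
The bytes are already most-significant first: 0xB83740AD8DFF.
0xB83740AD8DFF = 202547447827967.

202547447827967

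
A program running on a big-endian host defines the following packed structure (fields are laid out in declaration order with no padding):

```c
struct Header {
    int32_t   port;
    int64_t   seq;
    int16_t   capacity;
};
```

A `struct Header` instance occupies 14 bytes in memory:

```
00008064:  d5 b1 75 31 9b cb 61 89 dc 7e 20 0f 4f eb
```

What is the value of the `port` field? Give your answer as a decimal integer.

`port` is the first field, at byte offset 0, occupying 4 bytes.
Bytes at offsets 0..3: D5 B1 75 31.
Big-endian stores the most-significant byte at the lowest address.
The bytes are already most-significant first: 0xD5B17531.
Top bit is set, so as a signed 32-bit value this is 0xD5B17531 − 2^32 = -709790415.

-709790415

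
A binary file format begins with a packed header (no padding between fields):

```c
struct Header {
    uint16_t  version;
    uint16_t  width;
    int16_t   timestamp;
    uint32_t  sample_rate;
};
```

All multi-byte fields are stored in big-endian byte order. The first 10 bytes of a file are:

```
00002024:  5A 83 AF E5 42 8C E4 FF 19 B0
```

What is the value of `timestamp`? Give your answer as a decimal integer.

`timestamp` follows `version` (2 B), `width` (2 B), so it starts at offset 2 + 2 = 4 and occupies 2 bytes.
Bytes at offsets 4..5: 42 8C.
Big-endian stores the most-significant byte at the lowest address.
The bytes are already most-significant first: 0x428C.
0x428C = 17036.

17036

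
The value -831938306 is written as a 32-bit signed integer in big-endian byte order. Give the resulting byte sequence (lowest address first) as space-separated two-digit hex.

CE 69 A0 FE

Two's complement of -831938306 in 32 bits: 831938306 = 0x31965F02; invert → 0xCE69A0FD; add 1 → 0xCE69A0FE.
Split into bytes (most-significant first): CE 69 A0 FE.
Big-endian stores the most-significant byte at the lowest address.
So the memory order matches the most-significant-first order: CE 69 A0 FE.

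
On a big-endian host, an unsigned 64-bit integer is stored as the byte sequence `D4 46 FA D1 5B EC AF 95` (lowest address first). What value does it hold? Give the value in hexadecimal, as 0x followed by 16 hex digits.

Big-endian: lowest address holds the most-significant byte.
The bytes are already most-significant first: 0xD446FAD15BECAF95.

0xD446FAD15BECAF95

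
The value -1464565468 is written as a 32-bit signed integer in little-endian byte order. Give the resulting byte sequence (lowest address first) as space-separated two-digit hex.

Two's complement of -1464565468 in 32 bits: 1464565468 = 0x574B7EDC; invert → 0xA8B48123; add 1 → 0xA8B48124.
Split into bytes (most-significant first): A8 B4 81 24.
Little-endian stores the least-significant byte at the lowest address.
So at ascending addresses the bytes are 24 81 B4 A8.

24 81 B4 A8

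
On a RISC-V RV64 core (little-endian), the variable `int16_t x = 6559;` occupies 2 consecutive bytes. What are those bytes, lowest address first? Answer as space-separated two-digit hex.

6559 in hexadecimal, padded to 16 bits, is 0x199F.
Split into bytes (most-significant first): 19 9F.
Little-endian: lowest address holds the least-significant byte.
So at ascending addresses the bytes are 9F 19.

9F 19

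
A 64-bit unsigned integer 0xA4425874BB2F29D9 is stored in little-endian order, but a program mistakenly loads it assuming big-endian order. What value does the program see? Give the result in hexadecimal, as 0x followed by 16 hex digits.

0xD9292FBB745842A4

Stored little-endian, the bytes at ascending addresses are D9 29 2F BB 74 58 42 A4.
Read back as big-endian, the last byte is least significant, giving 0xD9292FBB745842A4.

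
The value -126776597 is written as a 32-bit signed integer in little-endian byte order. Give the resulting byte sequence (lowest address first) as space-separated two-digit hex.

EB 8A 71 F8

Two's complement of -126776597 in 32 bits: 126776597 = 0x078E7515; invert → 0xF8718AEA; add 1 → 0xF8718AEB.
Split into bytes (most-significant first): F8 71 8A EB.
In little-endian order the low byte comes first in memory.
So at ascending addresses the bytes are EB 8A 71 F8.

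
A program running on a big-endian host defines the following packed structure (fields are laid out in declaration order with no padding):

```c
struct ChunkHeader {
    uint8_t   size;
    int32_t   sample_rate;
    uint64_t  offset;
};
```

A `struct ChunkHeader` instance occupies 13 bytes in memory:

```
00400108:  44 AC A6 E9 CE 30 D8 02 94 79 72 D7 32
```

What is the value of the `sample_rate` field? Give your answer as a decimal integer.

`sample_rate` follows `size` (1 byte), so it starts at byte offset 1 and occupies 4 bytes.
Bytes at offsets 1..4: AC A6 E9 CE.
Big-endian stores the most-significant byte at the lowest address.
The bytes are already most-significant first: 0xACA6E9CE.
Top bit is set, so as a signed 32-bit value this is 0xACA6E9CE − 2^32 = -1398347314.

-1398347314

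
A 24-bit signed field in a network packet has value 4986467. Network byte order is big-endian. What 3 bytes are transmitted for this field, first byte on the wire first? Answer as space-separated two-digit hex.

4986467 in hexadecimal, padded to 24 bits, is 0x4C1663.
Split into bytes (most-significant first): 4C 16 63.
Big-endian: lowest address holds the most-significant byte.
So the memory order matches the most-significant-first order: 4C 16 63.

4C 16 63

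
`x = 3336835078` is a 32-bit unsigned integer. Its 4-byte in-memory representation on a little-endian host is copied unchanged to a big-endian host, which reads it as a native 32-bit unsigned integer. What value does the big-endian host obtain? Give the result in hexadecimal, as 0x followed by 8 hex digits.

0x0610E4C6

3336835078 in 32-bit hexadecimal is 0xC6E41006.
Stored little-endian, the bytes at ascending addresses are 06 10 E4 C6.
Read back as big-endian, the last byte is least significant, giving 0x0610E4C6.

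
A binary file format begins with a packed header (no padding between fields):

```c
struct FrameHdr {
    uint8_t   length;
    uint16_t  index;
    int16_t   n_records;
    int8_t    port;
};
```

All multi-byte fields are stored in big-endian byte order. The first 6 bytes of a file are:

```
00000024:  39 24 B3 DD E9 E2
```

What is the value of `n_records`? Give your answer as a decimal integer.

`n_records` follows `length` (1 B), `index` (2 B), so it starts at offset 1 + 2 = 3 and occupies 2 bytes.
Bytes at offsets 3..4: DD E9.
In big-endian order the high byte comes first in memory.
The bytes are already most-significant first: 0xDDE9.
Top bit is set, so as a signed 16-bit value this is 0xDDE9 − 2^16 = -8727.

-8727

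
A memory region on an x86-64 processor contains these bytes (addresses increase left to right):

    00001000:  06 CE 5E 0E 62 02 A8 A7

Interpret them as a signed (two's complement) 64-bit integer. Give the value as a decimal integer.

-6365835453117051386

In little-endian order the low byte comes first in memory.
Reassemble most-significant byte first: A7 A8 02 62 0E 5E CE 06 → 0xA7A802620E5ECE06.
Top bit is set, so as a signed 64-bit value this is 0xA7A802620E5ECE06 − 2^64 = -6365835453117051386.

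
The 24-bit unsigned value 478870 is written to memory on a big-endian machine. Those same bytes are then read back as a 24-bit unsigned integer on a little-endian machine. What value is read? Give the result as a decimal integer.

478870 in 24-bit hexadecimal is 0x074E96.
Stored big-endian, the bytes at ascending addresses are 07 4E 96.
Read back as little-endian, the first byte is least significant, giving 0x964E07.
0x964E07 = 9850375.

9850375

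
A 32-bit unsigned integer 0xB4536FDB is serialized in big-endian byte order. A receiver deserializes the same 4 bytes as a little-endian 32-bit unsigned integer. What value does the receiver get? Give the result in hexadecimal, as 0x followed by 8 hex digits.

0xDB6F53B4

Stored big-endian, the bytes at ascending addresses are B4 53 6F DB.
Read back as little-endian, the first byte is least significant, giving 0xDB6F53B4.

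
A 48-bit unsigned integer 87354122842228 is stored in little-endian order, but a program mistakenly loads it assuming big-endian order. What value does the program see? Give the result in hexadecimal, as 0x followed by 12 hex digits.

0x743076B7724F

87354122842228 in 48-bit hexadecimal is 0x4F72B7763074.
Stored little-endian, the bytes at ascending addresses are 74 30 76 B7 72 4F.
Read back as big-endian, the last byte is least significant, giving 0x743076B7724F.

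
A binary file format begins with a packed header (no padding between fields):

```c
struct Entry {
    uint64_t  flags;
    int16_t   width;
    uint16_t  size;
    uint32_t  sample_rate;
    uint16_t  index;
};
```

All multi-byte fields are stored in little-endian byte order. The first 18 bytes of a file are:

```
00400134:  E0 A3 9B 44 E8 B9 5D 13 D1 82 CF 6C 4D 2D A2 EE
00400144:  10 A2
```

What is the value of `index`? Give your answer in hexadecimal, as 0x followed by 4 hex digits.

0xA210

`index` follows `flags` (8 B), `width` (2 B), `size` (2 B), `sample_rate` (4 B), so it starts at offset 8 + 2 + 2 + 4 = 16 and occupies 2 bytes.
Bytes at offsets 16..17: 10 A2.
Little-endian: lowest address holds the least-significant byte.
Reassemble most-significant byte first: A2 10 → 0xA210.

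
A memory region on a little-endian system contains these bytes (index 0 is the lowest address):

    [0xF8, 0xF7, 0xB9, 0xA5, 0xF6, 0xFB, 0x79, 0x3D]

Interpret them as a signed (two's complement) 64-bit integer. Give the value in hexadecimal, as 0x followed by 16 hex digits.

0x3D79FBF6A5B9F7F8

In little-endian order the low byte comes first in memory.
Reassemble most-significant byte first: 3D 79 FB F6 A5 B9 F7 F8 → 0x3D79FBF6A5B9F7F8.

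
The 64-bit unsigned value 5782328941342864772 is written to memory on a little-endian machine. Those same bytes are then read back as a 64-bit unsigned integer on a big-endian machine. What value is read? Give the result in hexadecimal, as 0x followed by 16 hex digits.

5782328941342864772 in 64-bit hexadecimal is 0x503EF5893B33B584.
Stored little-endian, the bytes at ascending addresses are 84 B5 33 3B 89 F5 3E 50.
Read back as big-endian, the last byte is least significant, giving 0x84B5333B89F53E50.

0x84B5333B89F53E50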